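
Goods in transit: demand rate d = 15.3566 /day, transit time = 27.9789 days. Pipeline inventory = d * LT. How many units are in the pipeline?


Pipeline = 15.3566 * 27.9789 = 429.6608

429.6608 units


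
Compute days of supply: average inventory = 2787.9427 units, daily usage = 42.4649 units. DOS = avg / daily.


DOS = 2787.9427 / 42.4649 = 65.6529

65.6529 days


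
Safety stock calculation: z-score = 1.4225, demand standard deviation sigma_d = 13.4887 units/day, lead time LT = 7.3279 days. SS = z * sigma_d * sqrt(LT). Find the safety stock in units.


sqrt(LT) = sqrt(7.3279) = 2.7070
SS = 1.4225 * 13.4887 * 2.7070 = 51.9412

51.9412 units


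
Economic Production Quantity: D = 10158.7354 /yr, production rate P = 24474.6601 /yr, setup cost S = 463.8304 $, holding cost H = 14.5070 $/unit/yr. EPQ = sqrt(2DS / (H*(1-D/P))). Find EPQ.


1 - D/P = 1 - 0.4151 = 0.5849
H*(1-D/P) = 8.4856
2DS = 9423860.6082
EPQ = sqrt(1110576.5687) = 1053.8390

1053.8390 units


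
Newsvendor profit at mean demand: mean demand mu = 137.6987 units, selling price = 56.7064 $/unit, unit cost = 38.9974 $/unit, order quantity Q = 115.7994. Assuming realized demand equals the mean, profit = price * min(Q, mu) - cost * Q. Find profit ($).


Sales at mu = min(115.7994, 137.6987) = 115.7994
Revenue = 56.7064 * 115.7994 = 6566.5671
Total cost = 38.9974 * 115.7994 = 4515.8755
Profit = 6566.5671 - 4515.8755 = 2050.6916

2050.6916 $


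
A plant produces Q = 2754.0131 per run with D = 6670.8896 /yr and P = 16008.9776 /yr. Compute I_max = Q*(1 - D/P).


D/P = 0.4167
1 - D/P = 0.5833
I_max = 2754.0131 * 0.5833 = 1606.4247

1606.4247 units


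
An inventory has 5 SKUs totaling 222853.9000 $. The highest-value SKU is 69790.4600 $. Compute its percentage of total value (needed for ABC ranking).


Top item = 69790.4600
Total = 222853.9000
Percentage = 69790.4600 / 222853.9000 * 100 = 31.3167

31.3167%


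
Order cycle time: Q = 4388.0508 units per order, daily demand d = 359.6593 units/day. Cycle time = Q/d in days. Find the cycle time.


Cycle = 4388.0508 / 359.6593 = 12.2006

12.2006 days


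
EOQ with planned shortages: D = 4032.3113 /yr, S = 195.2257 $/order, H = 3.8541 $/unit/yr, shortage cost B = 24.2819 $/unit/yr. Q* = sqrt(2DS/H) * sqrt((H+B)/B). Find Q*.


sqrt(2DS/H) = 639.1445
sqrt((H+B)/B) = 1.0764
Q* = 639.1445 * 1.0764 = 688.0007

688.0007 units


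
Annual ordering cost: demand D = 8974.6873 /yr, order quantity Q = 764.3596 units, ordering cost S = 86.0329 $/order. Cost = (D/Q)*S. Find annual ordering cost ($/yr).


Number of orders = D/Q = 11.7414
Cost = 11.7414 * 86.0329 = 1010.1507

1010.1507 $/yr


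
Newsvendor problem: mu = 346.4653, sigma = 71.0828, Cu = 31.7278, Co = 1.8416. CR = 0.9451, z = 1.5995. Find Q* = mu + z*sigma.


CR = Cu/(Cu+Co) = 31.7278/(31.7278+1.8416) = 0.9451
z = 1.5995
Q* = 346.4653 + 1.5995 * 71.0828 = 460.1622

460.1622 units


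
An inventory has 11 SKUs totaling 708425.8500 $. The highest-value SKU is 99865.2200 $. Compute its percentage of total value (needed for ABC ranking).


Top item = 99865.2200
Total = 708425.8500
Percentage = 99865.2200 / 708425.8500 * 100 = 14.0968

14.0968%


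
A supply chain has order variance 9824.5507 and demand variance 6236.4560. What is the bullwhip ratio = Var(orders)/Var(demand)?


BW = 9824.5507 / 6236.4560 = 1.5753

1.5753


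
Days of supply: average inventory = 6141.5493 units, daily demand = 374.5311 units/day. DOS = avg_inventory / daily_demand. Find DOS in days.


DOS = 6141.5493 / 374.5311 = 16.3980

16.3980 days


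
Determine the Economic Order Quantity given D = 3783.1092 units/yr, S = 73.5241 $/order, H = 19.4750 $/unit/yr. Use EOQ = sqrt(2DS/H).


2*D*S = 2 * 3783.1092 * 73.5241 = 556299.3983
2*D*S/H = 28564.7958
EOQ = sqrt(28564.7958) = 169.0112

169.0112 units


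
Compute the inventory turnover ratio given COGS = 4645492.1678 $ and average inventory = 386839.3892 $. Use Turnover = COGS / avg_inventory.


Turnover = 4645492.1678 / 386839.3892 = 12.0088

12.0088


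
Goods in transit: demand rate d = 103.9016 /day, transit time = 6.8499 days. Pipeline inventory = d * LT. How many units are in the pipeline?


Pipeline = 103.9016 * 6.8499 = 711.7156

711.7156 units


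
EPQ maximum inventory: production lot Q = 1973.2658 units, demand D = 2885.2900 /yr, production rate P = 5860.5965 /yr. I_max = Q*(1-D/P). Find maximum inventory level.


D/P = 0.4923
1 - D/P = 0.5077
I_max = 1973.2658 * 0.5077 = 1001.7872

1001.7872 units


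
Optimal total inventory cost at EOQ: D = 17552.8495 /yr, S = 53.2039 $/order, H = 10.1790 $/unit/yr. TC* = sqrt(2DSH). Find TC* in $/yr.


2*D*S*H = 19011930.0480
TC* = sqrt(19011930.0480) = 4360.2672

4360.2672 $/yr


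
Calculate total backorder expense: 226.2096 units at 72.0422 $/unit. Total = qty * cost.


Total = 226.2096 * 72.0422 = 16296.6372

16296.6372 $


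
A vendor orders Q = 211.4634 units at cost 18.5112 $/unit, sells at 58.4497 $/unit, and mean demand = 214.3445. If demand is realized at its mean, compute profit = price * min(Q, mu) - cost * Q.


Sales at mu = min(211.4634, 214.3445) = 211.4634
Revenue = 58.4497 * 211.4634 = 12359.9723
Total cost = 18.5112 * 211.4634 = 3914.4413
Profit = 12359.9723 - 3914.4413 = 8445.5310

8445.5310 $


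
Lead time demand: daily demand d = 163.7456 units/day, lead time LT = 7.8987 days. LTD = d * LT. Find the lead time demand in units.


LTD = 163.7456 * 7.8987 = 1293.3774

1293.3774 units


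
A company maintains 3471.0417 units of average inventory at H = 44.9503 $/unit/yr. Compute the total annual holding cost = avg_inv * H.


Cost = 3471.0417 * 44.9503 = 156024.3657

156024.3657 $/yr


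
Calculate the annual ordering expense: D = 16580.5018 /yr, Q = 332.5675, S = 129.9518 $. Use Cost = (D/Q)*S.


Number of orders = D/Q = 49.8560
Cost = 49.8560 * 129.9518 = 6478.8834

6478.8834 $/yr


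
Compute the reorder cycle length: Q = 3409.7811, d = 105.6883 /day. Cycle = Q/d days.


Cycle = 3409.7811 / 105.6883 = 32.2626

32.2626 days


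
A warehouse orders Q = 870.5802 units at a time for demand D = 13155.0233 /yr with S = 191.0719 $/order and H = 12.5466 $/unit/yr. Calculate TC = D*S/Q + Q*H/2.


Ordering cost = D*S/Q = 2887.2185
Holding cost = Q*H/2 = 5461.4108
TC = 2887.2185 + 5461.4108 = 8348.6293

8348.6293 $/yr


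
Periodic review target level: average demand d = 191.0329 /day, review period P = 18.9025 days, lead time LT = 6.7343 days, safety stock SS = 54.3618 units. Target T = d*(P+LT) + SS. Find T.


P + LT = 25.6368
d*(P+LT) = 191.0329 * 25.6368 = 4897.4723
T = 4897.4723 + 54.3618 = 4951.8341

4951.8341 units


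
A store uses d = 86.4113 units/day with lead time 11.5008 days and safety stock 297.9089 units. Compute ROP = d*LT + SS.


d*LT = 86.4113 * 11.5008 = 993.7991
ROP = 993.7991 + 297.9089 = 1291.7080

1291.7080 units


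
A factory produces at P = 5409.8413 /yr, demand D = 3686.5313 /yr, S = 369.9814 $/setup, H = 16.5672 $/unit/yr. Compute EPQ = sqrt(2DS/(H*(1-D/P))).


1 - D/P = 1 - 0.6814 = 0.3186
H*(1-D/P) = 5.2775
2DS = 2727896.0230
EPQ = sqrt(516892.0046) = 718.9520

718.9520 units


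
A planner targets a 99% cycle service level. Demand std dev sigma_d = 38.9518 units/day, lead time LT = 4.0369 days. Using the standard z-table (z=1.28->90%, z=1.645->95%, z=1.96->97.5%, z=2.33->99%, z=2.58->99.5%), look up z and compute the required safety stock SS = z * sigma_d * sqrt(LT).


From the table, SL = 99% corresponds to z = 2.33
sqrt(LT) = sqrt(4.0369) = 2.0092
SS = 2.33 * 38.9518 * 2.0092 = 182.3507

182.3507 units


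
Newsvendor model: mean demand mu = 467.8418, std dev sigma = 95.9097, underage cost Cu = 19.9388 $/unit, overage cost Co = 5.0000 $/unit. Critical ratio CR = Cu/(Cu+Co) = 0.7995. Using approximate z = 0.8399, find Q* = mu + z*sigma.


CR = Cu/(Cu+Co) = 19.9388/(19.9388+5.0000) = 0.7995
z = 0.8399
Q* = 467.8418 + 0.8399 * 95.9097 = 548.3964

548.3964 units


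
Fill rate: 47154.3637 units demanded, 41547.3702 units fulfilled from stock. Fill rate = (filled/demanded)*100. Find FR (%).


FR = 41547.3702 / 47154.3637 * 100 = 88.1093

88.1093%


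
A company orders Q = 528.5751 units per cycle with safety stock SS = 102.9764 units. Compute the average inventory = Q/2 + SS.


Q/2 = 264.2876
Avg = 264.2876 + 102.9764 = 367.2640

367.2640 units


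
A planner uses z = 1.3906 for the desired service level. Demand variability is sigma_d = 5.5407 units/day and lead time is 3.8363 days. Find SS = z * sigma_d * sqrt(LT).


sqrt(LT) = sqrt(3.8363) = 1.9586
SS = 1.3906 * 5.5407 * 1.9586 = 15.0912

15.0912 units


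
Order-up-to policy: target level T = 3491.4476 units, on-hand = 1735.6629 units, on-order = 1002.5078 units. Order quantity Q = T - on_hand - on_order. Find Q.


Inventory position = OH + OO = 1735.6629 + 1002.5078 = 2738.1707
Q = 3491.4476 - 2738.1707 = 753.2769

753.2769 units


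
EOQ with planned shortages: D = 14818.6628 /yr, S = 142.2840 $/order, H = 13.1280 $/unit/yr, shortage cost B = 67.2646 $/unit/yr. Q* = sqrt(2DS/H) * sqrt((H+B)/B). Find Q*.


sqrt(2DS/H) = 566.7588
sqrt((H+B)/B) = 1.0932
Q* = 566.7588 * 1.0932 = 619.6023

619.6023 units


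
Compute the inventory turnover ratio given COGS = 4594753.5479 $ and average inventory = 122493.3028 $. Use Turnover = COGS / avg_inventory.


Turnover = 4594753.5479 / 122493.3028 = 37.5102

37.5102


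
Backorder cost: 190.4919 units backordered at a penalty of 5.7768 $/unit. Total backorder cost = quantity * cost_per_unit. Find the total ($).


Total = 190.4919 * 5.7768 = 1100.4336

1100.4336 $


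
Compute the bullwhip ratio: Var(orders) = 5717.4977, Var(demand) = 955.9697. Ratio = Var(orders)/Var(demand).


BW = 5717.4977 / 955.9697 = 5.9808

5.9808


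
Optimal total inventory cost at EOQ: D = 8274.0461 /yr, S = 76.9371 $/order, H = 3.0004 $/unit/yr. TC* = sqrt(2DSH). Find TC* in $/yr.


2*D*S*H = 3819995.9381
TC* = sqrt(3819995.9381) = 1954.4810

1954.4810 $/yr


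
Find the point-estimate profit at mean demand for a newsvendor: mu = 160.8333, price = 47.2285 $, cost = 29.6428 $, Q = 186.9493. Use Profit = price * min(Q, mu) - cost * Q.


Sales at mu = min(186.9493, 160.8333) = 160.8333
Revenue = 47.2285 * 160.8333 = 7595.9155
Total cost = 29.6428 * 186.9493 = 5541.7007
Profit = 7595.9155 - 5541.7007 = 2054.2148

2054.2148 $


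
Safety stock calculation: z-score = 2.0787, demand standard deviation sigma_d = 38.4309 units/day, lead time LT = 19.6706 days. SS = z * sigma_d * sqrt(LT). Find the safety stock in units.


sqrt(LT) = sqrt(19.6706) = 4.4352
SS = 2.0787 * 38.4309 * 4.4352 = 354.3082

354.3082 units


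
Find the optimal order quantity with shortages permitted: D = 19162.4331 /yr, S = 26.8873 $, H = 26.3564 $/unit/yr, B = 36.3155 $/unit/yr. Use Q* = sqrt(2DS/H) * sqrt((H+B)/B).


sqrt(2DS/H) = 197.7292
sqrt((H+B)/B) = 1.3137
Q* = 197.7292 * 1.3137 = 259.7534

259.7534 units


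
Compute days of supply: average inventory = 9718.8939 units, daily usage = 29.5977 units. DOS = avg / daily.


DOS = 9718.8939 / 29.5977 = 328.3665

328.3665 days


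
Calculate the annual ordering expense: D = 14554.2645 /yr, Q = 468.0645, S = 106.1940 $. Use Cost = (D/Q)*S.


Number of orders = D/Q = 31.0946
Cost = 31.0946 * 106.1940 = 3302.0568

3302.0568 $/yr


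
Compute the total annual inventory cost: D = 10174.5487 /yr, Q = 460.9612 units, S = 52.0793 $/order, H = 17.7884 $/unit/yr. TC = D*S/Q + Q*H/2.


Ordering cost = D*S/Q = 1149.5184
Holding cost = Q*H/2 = 4099.8811
TC = 1149.5184 + 4099.8811 = 5249.3995

5249.3995 $/yr


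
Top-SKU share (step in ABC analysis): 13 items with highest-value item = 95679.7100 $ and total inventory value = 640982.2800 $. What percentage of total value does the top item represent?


Top item = 95679.7100
Total = 640982.2800
Percentage = 95679.7100 / 640982.2800 * 100 = 14.9270

14.9270%


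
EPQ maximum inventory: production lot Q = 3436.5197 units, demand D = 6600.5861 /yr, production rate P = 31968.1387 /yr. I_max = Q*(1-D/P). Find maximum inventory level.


D/P = 0.2065
1 - D/P = 0.7935
I_max = 3436.5197 * 0.7935 = 2726.9681

2726.9681 units


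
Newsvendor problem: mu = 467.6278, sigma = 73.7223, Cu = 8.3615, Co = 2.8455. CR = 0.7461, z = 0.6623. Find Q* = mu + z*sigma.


CR = Cu/(Cu+Co) = 8.3615/(8.3615+2.8455) = 0.7461
z = 0.6623
Q* = 467.6278 + 0.6623 * 73.7223 = 516.4541

516.4541 units


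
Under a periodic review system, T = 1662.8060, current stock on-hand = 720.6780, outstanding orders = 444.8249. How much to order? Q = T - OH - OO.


Inventory position = OH + OO = 720.6780 + 444.8249 = 1165.5029
Q = 1662.8060 - 1165.5029 = 497.3031

497.3031 units


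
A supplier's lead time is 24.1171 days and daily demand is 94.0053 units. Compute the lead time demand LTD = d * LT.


LTD = 94.0053 * 24.1171 = 2267.1352

2267.1352 units


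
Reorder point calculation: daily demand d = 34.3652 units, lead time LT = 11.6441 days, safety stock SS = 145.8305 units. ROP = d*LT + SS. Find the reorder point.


d*LT = 34.3652 * 11.6441 = 400.1518
ROP = 400.1518 + 145.8305 = 545.9823

545.9823 units


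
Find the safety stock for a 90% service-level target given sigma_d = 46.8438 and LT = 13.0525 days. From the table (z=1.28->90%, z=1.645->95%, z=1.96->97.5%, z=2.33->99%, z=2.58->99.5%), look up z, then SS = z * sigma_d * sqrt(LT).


From the table, SL = 90% corresponds to z = 1.28
sqrt(LT) = sqrt(13.0525) = 3.6128
SS = 1.28 * 46.8438 * 3.6128 = 216.6252

216.6252 units


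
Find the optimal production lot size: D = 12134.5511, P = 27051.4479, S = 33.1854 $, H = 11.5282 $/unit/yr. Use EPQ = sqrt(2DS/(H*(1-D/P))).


1 - D/P = 1 - 0.4486 = 0.5514
H*(1-D/P) = 6.3570
2DS = 805379.8641
EPQ = sqrt(126692.6135) = 355.9391

355.9391 units


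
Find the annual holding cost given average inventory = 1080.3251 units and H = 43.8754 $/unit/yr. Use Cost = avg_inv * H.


Cost = 1080.3251 * 43.8754 = 47399.6959

47399.6959 $/yr


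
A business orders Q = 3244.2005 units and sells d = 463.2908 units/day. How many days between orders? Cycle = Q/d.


Cycle = 3244.2005 / 463.2908 = 7.0025

7.0025 days


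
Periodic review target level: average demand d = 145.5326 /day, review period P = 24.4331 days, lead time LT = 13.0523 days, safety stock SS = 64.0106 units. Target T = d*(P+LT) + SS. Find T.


P + LT = 37.4854
d*(P+LT) = 145.5326 * 37.4854 = 5455.3477
T = 5455.3477 + 64.0106 = 5519.3583

5519.3583 units


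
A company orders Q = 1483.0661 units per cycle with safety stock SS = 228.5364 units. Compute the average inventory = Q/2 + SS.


Q/2 = 741.5331
Avg = 741.5331 + 228.5364 = 970.0694

970.0694 units


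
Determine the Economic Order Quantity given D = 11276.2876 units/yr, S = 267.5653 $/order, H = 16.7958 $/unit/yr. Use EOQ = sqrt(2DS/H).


2*D*S = 2 * 11276.2876 * 267.5653 = 6034286.5492
2*D*S/H = 359273.5415
EOQ = sqrt(359273.5415) = 599.3943

599.3943 units


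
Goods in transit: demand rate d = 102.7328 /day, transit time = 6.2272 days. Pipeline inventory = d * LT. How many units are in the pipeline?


Pipeline = 102.7328 * 6.2272 = 639.7377

639.7377 units


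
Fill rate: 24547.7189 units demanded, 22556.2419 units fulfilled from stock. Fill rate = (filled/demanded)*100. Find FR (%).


FR = 22556.2419 / 24547.7189 * 100 = 91.8873

91.8873%


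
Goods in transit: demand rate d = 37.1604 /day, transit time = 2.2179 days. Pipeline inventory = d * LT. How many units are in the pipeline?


Pipeline = 37.1604 * 2.2179 = 82.4181

82.4181 units


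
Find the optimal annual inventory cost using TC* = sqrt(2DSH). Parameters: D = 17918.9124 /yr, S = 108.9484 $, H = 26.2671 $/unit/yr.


2*D*S*H = 102559200.3751
TC* = sqrt(102559200.3751) = 10127.1516

10127.1516 $/yr


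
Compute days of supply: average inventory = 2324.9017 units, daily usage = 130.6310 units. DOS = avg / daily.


DOS = 2324.9017 / 130.6310 = 17.7975

17.7975 days


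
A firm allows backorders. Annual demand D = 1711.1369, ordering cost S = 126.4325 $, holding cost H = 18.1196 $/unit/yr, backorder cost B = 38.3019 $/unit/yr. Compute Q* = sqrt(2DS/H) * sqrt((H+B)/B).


sqrt(2DS/H) = 154.5299
sqrt((H+B)/B) = 1.2137
Q* = 154.5299 * 1.2137 = 187.5532

187.5532 units


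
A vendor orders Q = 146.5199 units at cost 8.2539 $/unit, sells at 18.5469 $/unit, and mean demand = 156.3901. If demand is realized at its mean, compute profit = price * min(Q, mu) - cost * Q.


Sales at mu = min(146.5199, 156.3901) = 146.5199
Revenue = 18.5469 * 146.5199 = 2717.4899
Total cost = 8.2539 * 146.5199 = 1209.3606
Profit = 2717.4899 - 1209.3606 = 1508.1293

1508.1293 $


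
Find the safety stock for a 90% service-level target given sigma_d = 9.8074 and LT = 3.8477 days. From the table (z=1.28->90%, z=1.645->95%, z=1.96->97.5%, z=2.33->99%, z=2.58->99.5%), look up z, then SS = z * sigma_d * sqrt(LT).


From the table, SL = 90% corresponds to z = 1.28
sqrt(LT) = sqrt(3.8477) = 1.9616
SS = 1.28 * 9.8074 * 1.9616 = 24.6243

24.6243 units


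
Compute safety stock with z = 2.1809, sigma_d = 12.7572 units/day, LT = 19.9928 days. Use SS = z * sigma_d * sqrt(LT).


sqrt(LT) = sqrt(19.9928) = 4.4713
SS = 2.1809 * 12.7572 * 4.4713 = 124.4022

124.4022 units


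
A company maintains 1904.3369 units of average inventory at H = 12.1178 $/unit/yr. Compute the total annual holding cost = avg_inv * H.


Cost = 1904.3369 * 12.1178 = 23076.3737

23076.3737 $/yr


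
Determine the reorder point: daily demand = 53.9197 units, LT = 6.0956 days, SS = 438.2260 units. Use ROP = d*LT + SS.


d*LT = 53.9197 * 6.0956 = 328.6729
ROP = 328.6729 + 438.2260 = 766.8989

766.8989 units


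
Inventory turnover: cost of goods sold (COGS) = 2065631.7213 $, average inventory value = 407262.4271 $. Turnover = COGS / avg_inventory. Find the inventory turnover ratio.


Turnover = 2065631.7213 / 407262.4271 = 5.0720

5.0720


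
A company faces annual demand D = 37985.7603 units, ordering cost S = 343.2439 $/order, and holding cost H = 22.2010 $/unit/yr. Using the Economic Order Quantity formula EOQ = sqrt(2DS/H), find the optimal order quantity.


2*D*S = 2 * 37985.7603 * 343.2439 = 26076761.0197
2*D*S/H = 1174575.9659
EOQ = sqrt(1174575.9659) = 1083.7786

1083.7786 units


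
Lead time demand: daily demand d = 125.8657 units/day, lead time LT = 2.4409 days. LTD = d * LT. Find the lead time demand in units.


LTD = 125.8657 * 2.4409 = 307.2256

307.2256 units


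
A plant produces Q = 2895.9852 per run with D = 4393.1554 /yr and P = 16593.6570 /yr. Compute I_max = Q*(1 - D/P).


D/P = 0.2647
1 - D/P = 0.7353
I_max = 2895.9852 * 0.7353 = 2129.2758

2129.2758 units


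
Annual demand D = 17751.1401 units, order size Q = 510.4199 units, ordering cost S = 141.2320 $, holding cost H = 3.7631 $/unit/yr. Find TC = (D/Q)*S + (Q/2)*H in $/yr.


Ordering cost = D*S/Q = 4911.6992
Holding cost = Q*H/2 = 960.3806
TC = 4911.6992 + 960.3806 = 5872.0798

5872.0798 $/yr


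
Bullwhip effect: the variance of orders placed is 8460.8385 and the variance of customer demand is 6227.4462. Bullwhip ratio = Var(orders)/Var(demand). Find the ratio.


BW = 8460.8385 / 6227.4462 = 1.3586

1.3586


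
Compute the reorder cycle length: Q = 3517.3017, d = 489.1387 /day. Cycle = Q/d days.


Cycle = 3517.3017 / 489.1387 = 7.1908

7.1908 days


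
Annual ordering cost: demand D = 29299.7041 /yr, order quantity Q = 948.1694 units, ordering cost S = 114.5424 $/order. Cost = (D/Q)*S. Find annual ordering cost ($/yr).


Number of orders = D/Q = 30.9013
Cost = 30.9013 * 114.5424 = 3539.5135

3539.5135 $/yr


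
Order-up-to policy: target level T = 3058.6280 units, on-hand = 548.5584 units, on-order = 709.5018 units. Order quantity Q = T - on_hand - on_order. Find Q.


Inventory position = OH + OO = 548.5584 + 709.5018 = 1258.0602
Q = 3058.6280 - 1258.0602 = 1800.5678

1800.5678 units


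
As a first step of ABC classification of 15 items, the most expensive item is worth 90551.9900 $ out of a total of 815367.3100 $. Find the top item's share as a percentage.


Top item = 90551.9900
Total = 815367.3100
Percentage = 90551.9900 / 815367.3100 * 100 = 11.1057

11.1057%


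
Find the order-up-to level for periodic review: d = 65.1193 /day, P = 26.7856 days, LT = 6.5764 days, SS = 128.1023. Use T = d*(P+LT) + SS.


P + LT = 33.3620
d*(P+LT) = 65.1193 * 33.3620 = 2172.5101
T = 2172.5101 + 128.1023 = 2300.6124

2300.6124 units


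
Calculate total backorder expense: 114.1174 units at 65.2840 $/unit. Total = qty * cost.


Total = 114.1174 * 65.2840 = 7450.0403

7450.0403 $


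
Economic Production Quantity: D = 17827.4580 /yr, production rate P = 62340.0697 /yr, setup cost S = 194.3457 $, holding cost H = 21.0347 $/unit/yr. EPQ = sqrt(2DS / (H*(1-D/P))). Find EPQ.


1 - D/P = 1 - 0.2860 = 0.7140
H*(1-D/P) = 15.0194
2DS = 6929379.6085
EPQ = sqrt(461362.4432) = 679.2367

679.2367 units


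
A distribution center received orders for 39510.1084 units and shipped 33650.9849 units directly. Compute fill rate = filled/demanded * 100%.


FR = 33650.9849 / 39510.1084 * 100 = 85.1706

85.1706%


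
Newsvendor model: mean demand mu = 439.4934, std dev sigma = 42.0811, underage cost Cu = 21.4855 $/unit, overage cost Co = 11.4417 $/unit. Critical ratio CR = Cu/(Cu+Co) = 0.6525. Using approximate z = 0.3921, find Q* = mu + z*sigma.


CR = Cu/(Cu+Co) = 21.4855/(21.4855+11.4417) = 0.6525
z = 0.3921
Q* = 439.4934 + 0.3921 * 42.0811 = 455.9934

455.9934 units


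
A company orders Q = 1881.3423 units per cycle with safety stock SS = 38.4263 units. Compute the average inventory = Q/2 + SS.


Q/2 = 940.6712
Avg = 940.6712 + 38.4263 = 979.0974

979.0974 units


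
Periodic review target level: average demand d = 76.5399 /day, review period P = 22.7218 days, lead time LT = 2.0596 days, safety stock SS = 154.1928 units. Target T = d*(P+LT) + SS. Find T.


P + LT = 24.7814
d*(P+LT) = 76.5399 * 24.7814 = 1896.7659
T = 1896.7659 + 154.1928 = 2050.9587

2050.9587 units


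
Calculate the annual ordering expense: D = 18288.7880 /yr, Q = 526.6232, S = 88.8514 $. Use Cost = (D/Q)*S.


Number of orders = D/Q = 34.7284
Cost = 34.7284 * 88.8514 = 3085.6681

3085.6681 $/yr


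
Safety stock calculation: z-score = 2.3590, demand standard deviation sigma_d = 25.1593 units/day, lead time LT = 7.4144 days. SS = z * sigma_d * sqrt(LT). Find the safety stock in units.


sqrt(LT) = sqrt(7.4144) = 2.7229
SS = 2.3590 * 25.1593 * 2.7229 = 161.6086

161.6086 units


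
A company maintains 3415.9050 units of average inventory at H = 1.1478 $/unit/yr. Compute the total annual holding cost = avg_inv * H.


Cost = 3415.9050 * 1.1478 = 3920.7758

3920.7758 $/yr


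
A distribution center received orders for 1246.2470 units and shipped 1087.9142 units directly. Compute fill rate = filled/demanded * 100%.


FR = 1087.9142 / 1246.2470 * 100 = 87.2952

87.2952%


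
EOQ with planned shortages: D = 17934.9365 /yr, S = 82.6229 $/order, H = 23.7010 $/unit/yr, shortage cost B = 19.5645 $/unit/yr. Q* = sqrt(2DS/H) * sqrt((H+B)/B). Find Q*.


sqrt(2DS/H) = 353.6159
sqrt((H+B)/B) = 1.4871
Q* = 353.6159 * 1.4871 = 525.8578

525.8578 units


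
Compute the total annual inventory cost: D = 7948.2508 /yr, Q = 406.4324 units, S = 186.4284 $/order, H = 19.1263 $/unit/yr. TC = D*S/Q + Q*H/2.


Ordering cost = D*S/Q = 3645.8208
Holding cost = Q*H/2 = 3886.7740
TC = 3645.8208 + 3886.7740 = 7532.5948

7532.5948 $/yr


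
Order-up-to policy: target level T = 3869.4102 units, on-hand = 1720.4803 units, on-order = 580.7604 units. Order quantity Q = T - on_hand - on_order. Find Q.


Inventory position = OH + OO = 1720.4803 + 580.7604 = 2301.2407
Q = 3869.4102 - 2301.2407 = 1568.1695

1568.1695 units


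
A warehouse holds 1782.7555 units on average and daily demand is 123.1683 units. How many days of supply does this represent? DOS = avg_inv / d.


DOS = 1782.7555 / 123.1683 = 14.4741

14.4741 days


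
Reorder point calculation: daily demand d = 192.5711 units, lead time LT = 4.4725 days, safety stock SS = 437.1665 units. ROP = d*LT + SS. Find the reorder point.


d*LT = 192.5711 * 4.4725 = 861.2742
ROP = 861.2742 + 437.1665 = 1298.4407

1298.4407 units


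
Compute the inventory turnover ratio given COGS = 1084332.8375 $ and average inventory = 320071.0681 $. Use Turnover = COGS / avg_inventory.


Turnover = 1084332.8375 / 320071.0681 = 3.3878

3.3878


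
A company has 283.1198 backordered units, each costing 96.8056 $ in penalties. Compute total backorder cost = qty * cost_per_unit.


Total = 283.1198 * 96.8056 = 27407.5821

27407.5821 $


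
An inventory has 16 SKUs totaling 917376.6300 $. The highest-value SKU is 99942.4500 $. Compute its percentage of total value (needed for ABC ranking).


Top item = 99942.4500
Total = 917376.6300
Percentage = 99942.4500 / 917376.6300 * 100 = 10.8944

10.8944%


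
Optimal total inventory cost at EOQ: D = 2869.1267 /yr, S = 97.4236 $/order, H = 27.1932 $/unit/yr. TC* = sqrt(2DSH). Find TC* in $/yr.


2*D*S*H = 15202121.9863
TC* = sqrt(15202121.9863) = 3898.9899

3898.9899 $/yr


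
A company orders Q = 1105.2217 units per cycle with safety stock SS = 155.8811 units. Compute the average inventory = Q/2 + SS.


Q/2 = 552.6109
Avg = 552.6109 + 155.8811 = 708.4920

708.4920 units


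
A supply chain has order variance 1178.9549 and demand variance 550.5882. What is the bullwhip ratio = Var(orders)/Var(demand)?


BW = 1178.9549 / 550.5882 = 2.1413

2.1413


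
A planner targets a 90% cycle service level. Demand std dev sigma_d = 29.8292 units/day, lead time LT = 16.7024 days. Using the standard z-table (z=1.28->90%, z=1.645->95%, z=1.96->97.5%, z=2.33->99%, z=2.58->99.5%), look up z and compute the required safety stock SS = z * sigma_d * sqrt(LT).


From the table, SL = 90% corresponds to z = 1.28
sqrt(LT) = sqrt(16.7024) = 4.0869
SS = 1.28 * 29.8292 * 4.0869 = 156.0418

156.0418 units


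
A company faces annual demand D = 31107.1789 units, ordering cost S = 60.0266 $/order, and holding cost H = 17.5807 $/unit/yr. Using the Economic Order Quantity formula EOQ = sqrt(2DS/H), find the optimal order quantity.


2*D*S = 2 * 31107.1789 * 60.0266 = 3734516.3699
2*D*S/H = 212421.3695
EOQ = sqrt(212421.3695) = 460.8919

460.8919 units


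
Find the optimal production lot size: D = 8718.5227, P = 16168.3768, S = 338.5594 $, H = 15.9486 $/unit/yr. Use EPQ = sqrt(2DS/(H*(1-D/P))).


1 - D/P = 1 - 0.5392 = 0.4608
H*(1-D/P) = 7.3486
2DS = 5903475.6284
EPQ = sqrt(803348.2706) = 896.2970

896.2970 units


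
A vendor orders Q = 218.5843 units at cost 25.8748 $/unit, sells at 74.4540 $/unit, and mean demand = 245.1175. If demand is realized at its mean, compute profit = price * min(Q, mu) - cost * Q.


Sales at mu = min(218.5843, 245.1175) = 218.5843
Revenue = 74.4540 * 218.5843 = 16274.4755
Total cost = 25.8748 * 218.5843 = 5655.8250
Profit = 16274.4755 - 5655.8250 = 10618.6504

10618.6504 $


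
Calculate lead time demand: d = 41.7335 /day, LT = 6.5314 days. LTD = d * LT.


LTD = 41.7335 * 6.5314 = 272.5782

272.5782 units


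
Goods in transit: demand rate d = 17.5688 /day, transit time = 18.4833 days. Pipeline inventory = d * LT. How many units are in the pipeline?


Pipeline = 17.5688 * 18.4833 = 324.7294

324.7294 units


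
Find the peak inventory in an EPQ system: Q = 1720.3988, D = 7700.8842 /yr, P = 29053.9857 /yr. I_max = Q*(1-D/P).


D/P = 0.2651
1 - D/P = 0.7349
I_max = 1720.3988 * 0.7349 = 1264.3997

1264.3997 units


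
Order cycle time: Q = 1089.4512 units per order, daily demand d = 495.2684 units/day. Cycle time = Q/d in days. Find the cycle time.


Cycle = 1089.4512 / 495.2684 = 2.1997

2.1997 days


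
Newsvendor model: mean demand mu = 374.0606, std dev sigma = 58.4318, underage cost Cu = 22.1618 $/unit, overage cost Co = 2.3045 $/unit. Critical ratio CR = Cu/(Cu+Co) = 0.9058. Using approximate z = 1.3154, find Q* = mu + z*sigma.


CR = Cu/(Cu+Co) = 22.1618/(22.1618+2.3045) = 0.9058
z = 1.3154
Q* = 374.0606 + 1.3154 * 58.4318 = 450.9218

450.9218 units


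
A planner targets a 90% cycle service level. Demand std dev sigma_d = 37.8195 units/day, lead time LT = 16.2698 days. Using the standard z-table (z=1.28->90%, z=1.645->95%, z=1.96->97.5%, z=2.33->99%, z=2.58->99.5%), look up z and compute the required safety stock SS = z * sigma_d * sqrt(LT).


From the table, SL = 90% corresponds to z = 1.28
sqrt(LT) = sqrt(16.2698) = 4.0336
SS = 1.28 * 37.8195 * 4.0336 = 195.2616

195.2616 units


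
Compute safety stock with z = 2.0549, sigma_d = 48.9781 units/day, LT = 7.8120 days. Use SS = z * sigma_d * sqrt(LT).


sqrt(LT) = sqrt(7.8120) = 2.7950
SS = 2.0549 * 48.9781 * 2.7950 = 281.3026

281.3026 units


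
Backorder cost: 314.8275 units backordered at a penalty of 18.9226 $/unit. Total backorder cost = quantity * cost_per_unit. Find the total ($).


Total = 314.8275 * 18.9226 = 5957.3549

5957.3549 $


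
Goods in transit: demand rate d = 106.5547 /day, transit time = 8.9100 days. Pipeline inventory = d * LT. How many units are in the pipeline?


Pipeline = 106.5547 * 8.9100 = 949.4024

949.4024 units


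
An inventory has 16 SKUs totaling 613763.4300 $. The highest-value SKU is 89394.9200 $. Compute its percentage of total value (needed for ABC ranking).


Top item = 89394.9200
Total = 613763.4300
Percentage = 89394.9200 / 613763.4300 * 100 = 14.5650

14.5650%


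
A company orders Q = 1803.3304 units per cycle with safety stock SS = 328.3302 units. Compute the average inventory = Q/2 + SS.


Q/2 = 901.6652
Avg = 901.6652 + 328.3302 = 1229.9954

1229.9954 units


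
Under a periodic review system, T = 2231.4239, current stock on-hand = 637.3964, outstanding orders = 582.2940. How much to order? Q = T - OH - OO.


Inventory position = OH + OO = 637.3964 + 582.2940 = 1219.6904
Q = 2231.4239 - 1219.6904 = 1011.7335

1011.7335 units


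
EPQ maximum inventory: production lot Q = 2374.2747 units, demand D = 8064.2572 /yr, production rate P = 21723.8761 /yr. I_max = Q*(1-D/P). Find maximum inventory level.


D/P = 0.3712
1 - D/P = 0.6288
I_max = 2374.2747 * 0.6288 = 1492.9052

1492.9052 units


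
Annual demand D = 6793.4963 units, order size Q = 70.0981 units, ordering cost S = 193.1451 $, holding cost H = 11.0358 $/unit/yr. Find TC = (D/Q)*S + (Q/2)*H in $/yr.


Ordering cost = D*S/Q = 18718.4891
Holding cost = Q*H/2 = 386.7943
TC = 18718.4891 + 386.7943 = 19105.2834

19105.2834 $/yr


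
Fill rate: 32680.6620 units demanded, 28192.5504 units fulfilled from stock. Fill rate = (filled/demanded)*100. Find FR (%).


FR = 28192.5504 / 32680.6620 * 100 = 86.2668

86.2668%


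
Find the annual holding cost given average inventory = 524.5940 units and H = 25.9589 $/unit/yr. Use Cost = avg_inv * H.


Cost = 524.5940 * 25.9589 = 13617.8832

13617.8832 $/yr


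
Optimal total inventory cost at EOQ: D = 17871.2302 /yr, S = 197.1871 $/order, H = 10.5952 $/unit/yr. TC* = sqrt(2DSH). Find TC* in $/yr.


2*D*S*H = 74674462.2291
TC* = sqrt(74674462.2291) = 8641.4387

8641.4387 $/yr


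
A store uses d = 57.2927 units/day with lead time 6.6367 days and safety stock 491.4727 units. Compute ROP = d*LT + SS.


d*LT = 57.2927 * 6.6367 = 380.2345
ROP = 380.2345 + 491.4727 = 871.7072

871.7072 units


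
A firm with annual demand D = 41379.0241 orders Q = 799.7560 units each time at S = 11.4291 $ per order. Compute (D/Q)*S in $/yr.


Number of orders = D/Q = 51.7396
Cost = 51.7396 * 11.4291 = 591.3366

591.3366 $/yr


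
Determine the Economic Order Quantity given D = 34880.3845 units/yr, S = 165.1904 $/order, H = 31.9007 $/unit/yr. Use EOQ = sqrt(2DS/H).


2*D*S = 2 * 34880.3845 * 165.1904 = 11523809.3354
2*D*S/H = 361240.0147
EOQ = sqrt(361240.0147) = 601.0325

601.0325 units


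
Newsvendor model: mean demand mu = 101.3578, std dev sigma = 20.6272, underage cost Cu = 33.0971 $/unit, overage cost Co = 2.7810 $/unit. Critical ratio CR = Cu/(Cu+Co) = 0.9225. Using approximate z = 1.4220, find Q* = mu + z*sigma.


CR = Cu/(Cu+Co) = 33.0971/(33.0971+2.7810) = 0.9225
z = 1.4220
Q* = 101.3578 + 1.4220 * 20.6272 = 130.6897

130.6897 units


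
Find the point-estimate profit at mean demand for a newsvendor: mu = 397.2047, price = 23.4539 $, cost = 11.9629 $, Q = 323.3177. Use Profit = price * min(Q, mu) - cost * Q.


Sales at mu = min(323.3177, 397.2047) = 323.3177
Revenue = 23.4539 * 323.3177 = 7583.0610
Total cost = 11.9629 * 323.3177 = 3867.8173
Profit = 7583.0610 - 3867.8173 = 3715.2437

3715.2437 $


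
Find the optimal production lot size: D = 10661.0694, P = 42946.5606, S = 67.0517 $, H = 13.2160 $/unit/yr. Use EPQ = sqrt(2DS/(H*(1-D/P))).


1 - D/P = 1 - 0.2482 = 0.7518
H*(1-D/P) = 9.9353
2DS = 1429685.6542
EPQ = sqrt(143900.2406) = 379.3419

379.3419 units


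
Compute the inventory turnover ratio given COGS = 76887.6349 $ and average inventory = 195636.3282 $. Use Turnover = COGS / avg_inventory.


Turnover = 76887.6349 / 195636.3282 = 0.3930

0.3930


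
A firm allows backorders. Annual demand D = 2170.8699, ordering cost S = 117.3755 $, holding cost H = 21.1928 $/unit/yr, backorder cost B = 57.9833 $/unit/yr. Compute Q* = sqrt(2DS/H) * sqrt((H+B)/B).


sqrt(2DS/H) = 155.0695
sqrt((H+B)/B) = 1.1685
Q* = 155.0695 * 1.1685 = 181.2058

181.2058 units


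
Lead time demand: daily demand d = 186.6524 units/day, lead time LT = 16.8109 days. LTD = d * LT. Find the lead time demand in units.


LTD = 186.6524 * 16.8109 = 3137.7948

3137.7948 units


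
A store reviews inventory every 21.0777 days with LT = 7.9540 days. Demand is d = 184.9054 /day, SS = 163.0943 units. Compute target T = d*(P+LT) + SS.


P + LT = 29.0317
d*(P+LT) = 184.9054 * 29.0317 = 5368.1181
T = 5368.1181 + 163.0943 = 5531.2124

5531.2124 units


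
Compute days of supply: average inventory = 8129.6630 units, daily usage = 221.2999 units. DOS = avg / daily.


DOS = 8129.6630 / 221.2999 = 36.7360

36.7360 days


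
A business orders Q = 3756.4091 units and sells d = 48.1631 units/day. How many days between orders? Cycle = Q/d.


Cycle = 3756.4091 / 48.1631 = 77.9935

77.9935 days


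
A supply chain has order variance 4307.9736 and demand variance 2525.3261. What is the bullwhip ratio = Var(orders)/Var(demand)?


BW = 4307.9736 / 2525.3261 = 1.7059

1.7059


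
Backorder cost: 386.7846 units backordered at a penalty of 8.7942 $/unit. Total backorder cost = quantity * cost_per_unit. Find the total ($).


Total = 386.7846 * 8.7942 = 3401.4611

3401.4611 $


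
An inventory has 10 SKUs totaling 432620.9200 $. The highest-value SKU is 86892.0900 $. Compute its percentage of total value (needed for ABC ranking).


Top item = 86892.0900
Total = 432620.9200
Percentage = 86892.0900 / 432620.9200 * 100 = 20.0850

20.0850%


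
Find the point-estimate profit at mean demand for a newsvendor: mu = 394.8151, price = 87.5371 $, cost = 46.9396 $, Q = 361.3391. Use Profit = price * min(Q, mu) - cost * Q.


Sales at mu = min(361.3391, 394.8151) = 361.3391
Revenue = 87.5371 * 361.3391 = 31630.5769
Total cost = 46.9396 * 361.3391 = 16961.1128
Profit = 31630.5769 - 16961.1128 = 14669.4641

14669.4641 $


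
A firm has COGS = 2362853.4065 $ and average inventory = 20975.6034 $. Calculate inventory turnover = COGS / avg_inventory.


Turnover = 2362853.4065 / 20975.6034 = 112.6477

112.6477


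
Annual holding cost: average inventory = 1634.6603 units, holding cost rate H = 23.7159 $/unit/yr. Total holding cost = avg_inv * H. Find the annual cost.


Cost = 1634.6603 * 23.7159 = 38767.4402

38767.4402 $/yr


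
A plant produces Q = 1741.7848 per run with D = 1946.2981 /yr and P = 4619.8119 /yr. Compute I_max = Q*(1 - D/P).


D/P = 0.4213
1 - D/P = 0.5787
I_max = 1741.7848 * 0.5787 = 1007.9817

1007.9817 units


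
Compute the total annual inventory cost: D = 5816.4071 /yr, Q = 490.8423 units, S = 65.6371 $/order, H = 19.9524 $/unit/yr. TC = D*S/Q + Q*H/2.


Ordering cost = D*S/Q = 777.7897
Holding cost = Q*H/2 = 4896.7410
TC = 777.7897 + 4896.7410 = 5674.5307

5674.5307 $/yr


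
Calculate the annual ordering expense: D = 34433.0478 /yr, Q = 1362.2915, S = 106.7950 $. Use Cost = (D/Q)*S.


Number of orders = D/Q = 25.2758
Cost = 25.2758 * 106.7950 = 2699.3322

2699.3322 $/yr


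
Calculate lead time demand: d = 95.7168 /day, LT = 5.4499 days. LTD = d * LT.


LTD = 95.7168 * 5.4499 = 521.6470

521.6470 units


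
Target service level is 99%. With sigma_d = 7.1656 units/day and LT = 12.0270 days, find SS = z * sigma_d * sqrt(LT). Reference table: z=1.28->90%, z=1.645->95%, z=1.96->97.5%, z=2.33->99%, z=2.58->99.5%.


From the table, SL = 99% corresponds to z = 2.33
sqrt(LT) = sqrt(12.0270) = 3.4680
SS = 2.33 * 7.1656 * 3.4680 = 57.9011

57.9011 units


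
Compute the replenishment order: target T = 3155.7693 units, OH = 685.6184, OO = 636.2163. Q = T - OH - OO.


Inventory position = OH + OO = 685.6184 + 636.2163 = 1321.8347
Q = 3155.7693 - 1321.8347 = 1833.9346

1833.9346 units


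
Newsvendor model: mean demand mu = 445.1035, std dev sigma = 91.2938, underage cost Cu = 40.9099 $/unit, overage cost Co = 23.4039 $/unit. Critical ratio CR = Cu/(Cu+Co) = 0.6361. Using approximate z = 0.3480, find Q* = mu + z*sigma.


CR = Cu/(Cu+Co) = 40.9099/(40.9099+23.4039) = 0.6361
z = 0.3480
Q* = 445.1035 + 0.3480 * 91.2938 = 476.8737

476.8737 units


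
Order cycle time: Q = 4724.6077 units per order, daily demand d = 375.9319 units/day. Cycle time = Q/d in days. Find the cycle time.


Cycle = 4724.6077 / 375.9319 = 12.5677

12.5677 days


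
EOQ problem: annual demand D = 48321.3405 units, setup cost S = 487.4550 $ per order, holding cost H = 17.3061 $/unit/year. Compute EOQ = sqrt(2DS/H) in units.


2*D*S = 2 * 48321.3405 * 487.4550 = 47108958.0669
2*D*S/H = 2722101.3439
EOQ = sqrt(2722101.3439) = 1649.8792

1649.8792 units


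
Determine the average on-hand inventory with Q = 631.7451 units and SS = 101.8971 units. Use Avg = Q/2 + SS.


Q/2 = 315.8725
Avg = 315.8725 + 101.8971 = 417.7696

417.7696 units


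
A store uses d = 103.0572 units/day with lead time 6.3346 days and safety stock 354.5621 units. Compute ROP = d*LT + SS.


d*LT = 103.0572 * 6.3346 = 652.8261
ROP = 652.8261 + 354.5621 = 1007.3882

1007.3882 units


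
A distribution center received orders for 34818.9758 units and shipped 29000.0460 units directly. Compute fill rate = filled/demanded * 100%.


FR = 29000.0460 / 34818.9758 * 100 = 83.2881

83.2881%


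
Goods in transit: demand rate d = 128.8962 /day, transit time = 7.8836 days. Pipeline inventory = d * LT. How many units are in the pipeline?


Pipeline = 128.8962 * 7.8836 = 1016.1661

1016.1661 units


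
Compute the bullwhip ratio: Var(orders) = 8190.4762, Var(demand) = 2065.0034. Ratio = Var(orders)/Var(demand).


BW = 8190.4762 / 2065.0034 = 3.9663

3.9663


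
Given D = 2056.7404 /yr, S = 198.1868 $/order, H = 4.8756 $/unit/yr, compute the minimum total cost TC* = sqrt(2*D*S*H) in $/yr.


2*D*S*H = 3974772.4260
TC* = sqrt(3974772.4260) = 1993.6831

1993.6831 $/yr


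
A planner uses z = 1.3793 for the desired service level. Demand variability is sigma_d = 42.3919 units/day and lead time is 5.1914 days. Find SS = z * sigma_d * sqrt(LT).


sqrt(LT) = sqrt(5.1914) = 2.2785
SS = 1.3793 * 42.3919 * 2.2785 = 133.2244

133.2244 units


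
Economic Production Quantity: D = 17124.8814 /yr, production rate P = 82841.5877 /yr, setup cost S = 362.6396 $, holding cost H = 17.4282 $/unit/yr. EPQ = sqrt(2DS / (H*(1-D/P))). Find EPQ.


1 - D/P = 1 - 0.2067 = 0.7933
H*(1-D/P) = 13.8255
2DS = 12420320.2819
EPQ = sqrt(898365.1273) = 947.8213

947.8213 units
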